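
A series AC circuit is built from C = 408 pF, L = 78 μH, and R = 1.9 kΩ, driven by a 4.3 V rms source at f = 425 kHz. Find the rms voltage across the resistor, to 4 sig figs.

4.028 V

ω = 2πf = 2.67e+06 rad/s
X_L = ωL = 208.3 Ω
X_C = 1/(ωC) = 917.8 Ω
Net reactance X = X_L − X_C = -709.6 Ω
Z = 1900 − j709.6 Ω
|Z| = √(1900² + 709.6²) = 2028 Ω
I = V/|Z| = 2.120 mA
V_R = I·|Z_R| = 0.002120 × 1900 = 4.028 V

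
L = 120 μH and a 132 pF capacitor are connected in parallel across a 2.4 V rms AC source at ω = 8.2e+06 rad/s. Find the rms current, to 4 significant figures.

158.7 μA

X_L = ωL = 984.0 Ω
X_C = 1/(ωC) = 923.9 Ω
Parallel: admittances add. Y = 1/(jωL) + jωC
Y = (0 + j6.614e-05) S
|Y| = 6.614e-05 S → |Z| = 1/|Y| = 15120 Ω, ∠Z = −∠Y = -90.00°
I = V/|Z| = 2.4/15120 = 158.7 μA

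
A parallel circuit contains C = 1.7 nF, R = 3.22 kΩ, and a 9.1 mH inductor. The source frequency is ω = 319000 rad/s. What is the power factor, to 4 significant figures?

X_L = ωL = 2903 Ω
X_C = 1/(ωC) = 1844 Ω
Parallel: admittances add. Y = 1/R + 1/(jωL) + jωC
Y = (0.0003106 + j0.0001978) S
|Y| = 0.0003682 S → |Z| = 1/|Y| = 2716 Ω, ∠Z = −∠Y = -32.50°
cos φ = cos(-32.50°) = 0.8434

0.8434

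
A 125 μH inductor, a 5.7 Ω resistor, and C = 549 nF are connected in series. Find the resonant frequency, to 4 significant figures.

ω₀ = 1/√(LC) = 1/√(0.000125 × 5.49e-07) = 120700 rad/s
f₀ = ω₀/(2π) = 19.21 kHz

19.21 kHz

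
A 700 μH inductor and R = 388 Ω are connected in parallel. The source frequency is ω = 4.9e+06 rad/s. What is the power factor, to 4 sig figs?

X_L = ωL = 3430 Ω
Parallel: admittances add. Y = 1/R + 1/(jωL)
Y = (0.002577 − j0.0002915) S
|Y| = 0.002594 S → |Z| = 1/|Y| = 385.5 Ω, ∠Z = −∠Y = 6.454°
cos φ = cos(6.454°) = 0.9937

0.9937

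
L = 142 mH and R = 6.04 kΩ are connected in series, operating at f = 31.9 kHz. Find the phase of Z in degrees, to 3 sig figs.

78.0°

ω = 2πf = 200400 rad/s
X_L = ωL = 28500 Ω
Z = 6040 + j28500 Ω
|Z| = √(6040² + 28500²) = 29100 Ω
∠Z = arctan(28500/6040) = 78.0°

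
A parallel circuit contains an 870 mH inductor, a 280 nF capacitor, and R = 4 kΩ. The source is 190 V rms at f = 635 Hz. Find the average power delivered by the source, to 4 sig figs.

9.025 W

ω = 2πf = 3990 rad/s
X_L = ωL = 3471 Ω
X_C = 1/(ωC) = 895.1 Ω
Parallel: admittances add. Y = 1/R + 1/(jωL) + jωC
Y = (0.0002500 + j0.0008291) S
|Y| = 0.0008659 S → |Z| = 1/|Y| = 1155 Ω, ∠Z = −∠Y = -73.22°
I = V/|Z| = 164.5 mA
P = VI cos φ = 190 × 0.1645 × cos(-73.22°) = 9.025 W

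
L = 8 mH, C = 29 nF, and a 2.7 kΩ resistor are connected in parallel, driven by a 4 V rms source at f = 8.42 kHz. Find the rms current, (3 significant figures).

3.63 mA

ω = 2πf = 52900 rad/s
X_L = ωL = 423 Ω
X_C = 1/(ωC) = 652 Ω
Parallel: admittances add. Y = 1/R + 1/(jωL) + jωC
Y = (0.000370 − j0.000829) S
|Y| = 0.000908 S → |Z| = 1/|Y| = 1100 Ω, ∠Z = −∠Y = 65.9°
I = V/|Z| = 4/1100 = 3.63 mA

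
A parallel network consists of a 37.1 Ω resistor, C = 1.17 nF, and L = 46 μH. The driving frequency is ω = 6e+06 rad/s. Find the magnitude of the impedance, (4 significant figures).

X_L = ωL = 276.0 Ω
X_C = 1/(ωC) = 142.5 Ω
Parallel: admittances add. Y = 1/R + 1/(jωL) + jωC
Y = (0.02695 + j0.003397) S
|Y| = 0.02717 S → |Z| = 1/|Y| = 36.81 Ω, ∠Z = −∠Y = -7.183°

36.81 Ω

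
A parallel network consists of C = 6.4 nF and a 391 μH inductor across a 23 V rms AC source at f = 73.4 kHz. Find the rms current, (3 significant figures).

59.7 mA

ω = 2πf = 461200 rad/s
X_L = ωL = 180 Ω
X_C = 1/(ωC) = 339 Ω
Parallel: admittances add. Y = 1/(jωL) + jωC
Y = (0 − j0.00259) S
|Y| = 0.00259 S → |Z| = 1/|Y| = 386 Ω, ∠Z = −∠Y = 90.0°
I = V/|Z| = 23/386 = 59.7 mA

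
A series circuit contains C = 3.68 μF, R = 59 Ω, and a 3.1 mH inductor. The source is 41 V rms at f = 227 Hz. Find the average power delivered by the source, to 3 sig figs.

2.60 W

ω = 2πf = 1426 rad/s
X_L = ωL = 4.42 Ω
X_C = 1/(ωC) = 191 Ω
Net reactance X = X_L − X_C = -186 Ω
Z = 59.0 − j186 Ω
|Z| = √(59.0² + 186²) = 195 Ω
∠Z = arctan(-186/59.0) = -72.4°
I = V/|Z| = 210 mA
P = VI cos φ = 41 × 0.210 × cos(-72.4°) = 2.60 W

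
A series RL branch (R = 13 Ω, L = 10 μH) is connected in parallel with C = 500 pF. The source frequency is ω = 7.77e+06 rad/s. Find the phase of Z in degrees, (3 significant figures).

76.4°

X_L = ωL = 77.7 Ω
X_C = 1/(ωC) = 257 Ω
Branch 1 (R+jX_L): Z₁ = 13.0 + j77.7 Ω, |Z₁| = 78.8 Ω
Branch 2 (−jX_C): Z₂ = −j257 Ω
Parallel: Z = Z₁Z₂/(Z₁+Z₂), |Z| = 113 Ω, ∠Z = 76.4°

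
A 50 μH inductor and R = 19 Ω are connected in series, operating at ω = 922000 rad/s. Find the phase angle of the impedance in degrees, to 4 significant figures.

X_L = ωL = 46.10 Ω
Z = 19.00 + j46.10 Ω
|Z| = √(19.00² + 46.10²) = 49.86 Ω
∠Z = arctan(46.10/19.00) = 67.60°

67.60°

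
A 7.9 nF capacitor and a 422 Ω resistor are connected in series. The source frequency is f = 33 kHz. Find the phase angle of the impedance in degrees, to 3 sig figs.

ω = 2πf = 207300 rad/s
X_C = 1/(ωC) = 610 Ω
Z = 422 − j610 Ω
|Z| = √(422² + 610²) = 742 Ω
∠Z = arctan(-610/422) = -55.3°

-55.3°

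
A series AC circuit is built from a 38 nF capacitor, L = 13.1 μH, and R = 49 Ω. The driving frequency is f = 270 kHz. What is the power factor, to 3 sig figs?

0.991

ω = 2πf = 1.696e+06 rad/s
X_L = ωL = 22.2 Ω
X_C = 1/(ωC) = 15.5 Ω
Net reactance X = X_L − X_C = 6.71 Ω
Z = 49.0 + j6.71 Ω
|Z| = √(49.0² + 6.71²) = 49.5 Ω
∠Z = arctan(6.71/49.0) = 7.80°
cos φ = cos(7.80°) = 0.991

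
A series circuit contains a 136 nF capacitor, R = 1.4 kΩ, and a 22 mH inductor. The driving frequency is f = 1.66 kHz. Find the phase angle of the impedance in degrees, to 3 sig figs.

ω = 2πf = 10430 rad/s
X_L = ωL = 229 Ω
X_C = 1/(ωC) = 705 Ω
Net reactance X = X_L − X_C = -476 Ω
Z = 1400 − j476 Ω
|Z| = √(1400² + 476²) = 1480 Ω
∠Z = arctan(-476/1400) = -18.8°

-18.8°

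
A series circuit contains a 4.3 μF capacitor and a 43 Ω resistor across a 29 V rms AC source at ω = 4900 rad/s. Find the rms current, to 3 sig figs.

X_C = 1/(ωC) = 47.5 Ω
Z = 43.0 − j47.5 Ω
|Z| = √(43.0² + 47.5²) = 64.0 Ω
I = V/|Z| = 29/64.0 = 453 mA

453 mA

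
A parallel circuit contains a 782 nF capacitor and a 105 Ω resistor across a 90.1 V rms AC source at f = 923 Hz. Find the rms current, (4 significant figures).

ω = 2πf = 5799 rad/s
X_C = 1/(ωC) = 220.5 Ω
Parallel: admittances add. Y = 1/R + jωC
Y = (0.009524 + j0.004535) S
|Y| = 0.01055 S → |Z| = 1/|Y| = 94.80 Ω, ∠Z = −∠Y = -25.46°
I = V/|Z| = 90.1/94.80 = 950.4 mA

950.4 mA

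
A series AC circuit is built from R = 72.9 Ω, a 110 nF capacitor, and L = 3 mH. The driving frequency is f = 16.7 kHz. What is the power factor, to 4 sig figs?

0.3044

ω = 2πf = 104900 rad/s
X_L = ωL = 314.8 Ω
X_C = 1/(ωC) = 86.64 Ω
Net reactance X = X_L − X_C = 228.1 Ω
Z = 72.90 + j228.1 Ω
|Z| = √(72.90² + 228.1²) = 239.5 Ω
∠Z = arctan(228.1/72.90) = 72.28°
cos φ = cos(72.28°) = 0.3044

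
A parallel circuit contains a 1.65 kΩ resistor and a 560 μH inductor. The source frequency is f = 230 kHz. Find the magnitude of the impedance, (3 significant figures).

727 Ω

ω = 2πf = 1.445e+06 rad/s
X_L = ωL = 809 Ω
Parallel: admittances add. Y = 1/R + 1/(jωL)
Y = (0.000606 − j0.00124) S
|Y| = 0.00138 S → |Z| = 1/|Y| = 727 Ω, ∠Z = −∠Y = 63.9°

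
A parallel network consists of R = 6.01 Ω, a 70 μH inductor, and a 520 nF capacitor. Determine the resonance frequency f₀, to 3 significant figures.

ω₀ = 1/√(LC) = 1/√(7e-05 × 5.2e-07) = 165700 rad/s
f₀ = ω₀/(2π) = 26.4 kHz

26.4 kHz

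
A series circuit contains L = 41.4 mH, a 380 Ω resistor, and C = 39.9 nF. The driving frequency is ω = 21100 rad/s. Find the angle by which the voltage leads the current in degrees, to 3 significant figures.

X_L = ωL = 874 Ω
X_C = 1/(ωC) = 1190 Ω
Net reactance X = X_L − X_C = -314 Ω
Z = 380 − j314 Ω
|Z| = √(380² + 314²) = 493 Ω
∠Z = arctan(-314/380) = -39.6°

-39.6°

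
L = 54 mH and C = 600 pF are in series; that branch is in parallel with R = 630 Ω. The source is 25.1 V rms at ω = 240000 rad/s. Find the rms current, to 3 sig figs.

X_L = ωL = 13000 Ω
X_C = 1/(ωC) = 6940 Ω
Branch 1: Z₁ = R = 630 Ω
Branch 2 (series LC): Z₂ = j(X_L − X_C) = j6020 Ω
Parallel: Z = Z₁Z₂/(Z₁+Z₂), |Z| = 627 Ω, ∠Z = 5.98°
I = V/|Z| = 25.1/627 = 40.1 mA

40.1 mA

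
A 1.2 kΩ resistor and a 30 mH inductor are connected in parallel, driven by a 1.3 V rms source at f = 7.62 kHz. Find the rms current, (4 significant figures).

1.412 mA

ω = 2πf = 47880 rad/s
X_L = ωL = 1436 Ω
Parallel: admittances add. Y = 1/R + 1/(jωL)
Y = (0.0008333 − j0.0006962) S
|Y| = 0.001086 S → |Z| = 1/|Y| = 920.9 Ω, ∠Z = −∠Y = 39.88°
I = V/|Z| = 1.3/920.9 = 1.412 mA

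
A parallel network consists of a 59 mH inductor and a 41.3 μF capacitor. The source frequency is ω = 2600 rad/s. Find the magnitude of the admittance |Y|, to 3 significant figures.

X_L = ωL = 153 Ω
X_C = 1/(ωC) = 9.31 Ω
Parallel: admittances add. Y = 1/(jωL) + jωC
Y = (0 + j0.101) S
|Y| = 0.101 S → |Z| = 1/|Y| = 9.91 Ω, ∠Z = −∠Y = -90.0°

101 mS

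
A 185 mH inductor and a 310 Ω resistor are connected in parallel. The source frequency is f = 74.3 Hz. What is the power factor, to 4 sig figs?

ω = 2πf = 466.8 rad/s
X_L = ωL = 86.37 Ω
Parallel: admittances add. Y = 1/R + 1/(jωL)
Y = (0.003226 − j0.01158) S
|Y| = 0.01202 S → |Z| = 1/|Y| = 83.20 Ω, ∠Z = −∠Y = 74.43°
cos φ = cos(74.43°) = 0.2684

0.2684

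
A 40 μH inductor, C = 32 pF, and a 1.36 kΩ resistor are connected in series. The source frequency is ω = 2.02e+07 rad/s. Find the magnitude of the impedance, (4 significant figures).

1548 Ω

X_L = ωL = 808.0 Ω
X_C = 1/(ωC) = 1547 Ω
Net reactance X = X_L − X_C = -739.0 Ω
Z = 1360 − j739.0 Ω
|Z| = √(1360² + 739.0²) = 1548 Ω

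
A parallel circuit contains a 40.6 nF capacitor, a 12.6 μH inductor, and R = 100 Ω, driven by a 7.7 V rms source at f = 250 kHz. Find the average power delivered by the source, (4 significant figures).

ω = 2πf = 1.571e+06 rad/s
X_L = ωL = 19.79 Ω
X_C = 1/(ωC) = 15.68 Ω
Parallel: admittances add. Y = 1/R + 1/(jωL) + jωC
Y = (0.01000 + j0.01325) S
|Y| = 0.01660 S → |Z| = 1/|Y| = 60.24 Ω, ∠Z = −∠Y = -52.96°
I = V/|Z| = 127.8 mA
P = VI cos φ = 7.7 × 0.1278 × cos(-52.96°) = 592.9 mW

592.9 mW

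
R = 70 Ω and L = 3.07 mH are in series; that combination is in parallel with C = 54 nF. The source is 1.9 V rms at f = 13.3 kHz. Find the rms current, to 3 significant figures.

2.52 mA

ω = 2πf = 83570 rad/s
X_L = ωL = 257 Ω
X_C = 1/(ωC) = 222 Ω
Branch 1 (R+jX_L): Z₁ = 70.0 + j257 Ω, |Z₁| = 266 Ω
Branch 2 (−jX_C): Z₂ = −j222 Ω
Parallel: Z = Z₁Z₂/(Z₁+Z₂), |Z| = 753 Ω, ∠Z = -41.8°
I = V/|Z| = 1.9/753 = 2.52 mA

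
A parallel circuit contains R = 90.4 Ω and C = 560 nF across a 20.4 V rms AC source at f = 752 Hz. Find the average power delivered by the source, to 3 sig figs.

4.60 W

ω = 2πf = 4725 rad/s
X_C = 1/(ωC) = 378 Ω
Parallel: admittances add. Y = 1/R + jωC
Y = (0.0111 + j0.00265) S
|Y| = 0.0114 S → |Z| = 1/|Y| = 87.9 Ω, ∠Z = −∠Y = -13.5°
I = V/|Z| = 232 mA
P = VI cos φ = 20.4 × 0.232 × cos(-13.5°) = 4.60 W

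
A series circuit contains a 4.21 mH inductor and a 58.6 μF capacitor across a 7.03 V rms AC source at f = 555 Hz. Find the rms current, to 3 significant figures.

ω = 2πf = 3487 rad/s
X_L = ωL = 14.7 Ω
X_C = 1/(ωC) = 4.89 Ω
Net reactance X = X_L − X_C = 9.79 Ω
Z = j9.79 Ω
|Z| = √(0² + 9.79²) = 9.79 Ω
I = V/|Z| = 7.03/9.79 = 718 mA

718 mA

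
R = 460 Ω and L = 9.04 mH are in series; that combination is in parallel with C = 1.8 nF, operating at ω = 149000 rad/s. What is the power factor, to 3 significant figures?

X_L = ωL = 1350 Ω
X_C = 1/(ωC) = 3730 Ω
Branch 1 (R+jX_L): Z₁ = 460 + j1350 Ω, |Z₁| = 1420 Ω
Branch 2 (−jX_C): Z₂ = −j3730 Ω
Parallel: Z = Z₁Z₂/(Z₁+Z₂), |Z| = 2190 Ω, ∠Z = 60.2°
cos φ = cos(60.2°) = 0.497

0.497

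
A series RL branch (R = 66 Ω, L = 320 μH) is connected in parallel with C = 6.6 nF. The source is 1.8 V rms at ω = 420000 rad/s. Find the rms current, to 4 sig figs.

7.857 mA

X_L = ωL = 134.4 Ω
X_C = 1/(ωC) = 360.8 Ω
Branch 1 (R+jX_L): Z₁ = 66.00 + j134.4 Ω, |Z₁| = 149.7 Ω
Branch 2 (−jX_C): Z₂ = −j360.8 Ω
Parallel: Z = Z₁Z₂/(Z₁+Z₂), |Z| = 229.1 Ω, ∠Z = 47.59°
I = V/|Z| = 1.8/229.1 = 7.857 mA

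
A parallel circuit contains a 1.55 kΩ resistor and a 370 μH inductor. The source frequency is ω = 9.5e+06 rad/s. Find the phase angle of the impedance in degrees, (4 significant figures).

X_L = ωL = 3515 Ω
Parallel: admittances add. Y = 1/R + 1/(jωL)
Y = (0.0006452 − j0.0002845) S
|Y| = 0.0007051 S → |Z| = 1/|Y| = 1418 Ω, ∠Z = −∠Y = 23.80°

23.80°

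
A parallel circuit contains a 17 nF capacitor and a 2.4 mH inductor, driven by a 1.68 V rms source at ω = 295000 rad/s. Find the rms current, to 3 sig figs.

X_L = ωL = 708 Ω
X_C = 1/(ωC) = 199 Ω
Parallel: admittances add. Y = 1/(jωL) + jωC
Y = (0 + j0.00360) S
|Y| = 0.00360 S → |Z| = 1/|Y| = 278 Ω, ∠Z = −∠Y = -90.0°
I = V/|Z| = 1.68/278 = 6.05 mA

6.05 mA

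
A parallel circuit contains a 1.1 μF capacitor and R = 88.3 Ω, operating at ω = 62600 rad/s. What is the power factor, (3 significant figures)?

X_C = 1/(ωC) = 14.5 Ω
Parallel: admittances add. Y = 1/R + jωC
Y = (0.0113 + j0.0689) S
|Y| = 0.0698 S → |Z| = 1/|Y| = 14.3 Ω, ∠Z = −∠Y = -80.7°
cos φ = cos(-80.7°) = 0.162

0.162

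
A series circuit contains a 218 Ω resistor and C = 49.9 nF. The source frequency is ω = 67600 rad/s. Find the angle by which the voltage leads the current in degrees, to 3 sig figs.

X_C = 1/(ωC) = 296 Ω
Z = 218 − j296 Ω
|Z| = √(218² + 296²) = 368 Ω
∠Z = arctan(-296/218) = -53.7°

-53.7°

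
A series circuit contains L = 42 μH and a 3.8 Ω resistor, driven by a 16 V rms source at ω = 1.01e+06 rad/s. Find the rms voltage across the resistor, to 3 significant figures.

X_L = ωL = 42.4 Ω
Z = 3.80 + j42.4 Ω
|Z| = √(3.80² + 42.4²) = 42.6 Ω
I = V/|Z| = 376 mA
V_R = I·|Z_R| = 0.376 × 3.80 = 1.43 V

1.43 V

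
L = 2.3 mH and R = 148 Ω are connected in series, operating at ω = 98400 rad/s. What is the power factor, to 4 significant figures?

0.5473

X_L = ωL = 226.3 Ω
Z = 148.0 + j226.3 Ω
|Z| = √(148.0² + 226.3²) = 270.4 Ω
∠Z = arctan(226.3/148.0) = 56.82°
cos φ = cos(56.82°) = 0.5473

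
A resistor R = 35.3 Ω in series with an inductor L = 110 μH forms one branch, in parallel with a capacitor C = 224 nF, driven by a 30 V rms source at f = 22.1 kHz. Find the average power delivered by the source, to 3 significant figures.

ω = 2πf = 138900 rad/s
X_L = ωL = 15.3 Ω
X_C = 1/(ωC) = 32.1 Ω
Branch 1 (R+jX_L): Z₁ = 35.3 + j15.3 Ω, |Z₁| = 38.5 Ω
Branch 2 (−jX_C): Z₂ = −j32.1 Ω
Parallel: Z = Z₁Z₂/(Z₁+Z₂), |Z| = 31.6 Ω, ∠Z = -41.1°
I = V/|Z| = 949 mA
P = VI cos φ = 30 × 0.949 × cos(-41.1°) = 21.5 W

21.5 W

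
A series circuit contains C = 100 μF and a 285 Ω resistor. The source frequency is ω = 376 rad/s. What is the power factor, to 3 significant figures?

0.996

X_C = 1/(ωC) = 26.6 Ω
Z = 285 − j26.6 Ω
|Z| = √(285² + 26.6²) = 286 Ω
∠Z = arctan(-26.6/285) = -5.33°
cos φ = cos(-5.33°) = 0.996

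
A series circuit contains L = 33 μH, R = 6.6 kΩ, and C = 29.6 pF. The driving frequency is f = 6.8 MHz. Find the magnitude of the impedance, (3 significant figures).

ω = 2πf = 4.273e+07 rad/s
X_L = ωL = 1410 Ω
X_C = 1/(ωC) = 791 Ω
Net reactance X = X_L − X_C = 619 Ω
Z = 6600 + j619 Ω
|Z| = √(6600² + 619²) = 6630 Ω

6630 Ω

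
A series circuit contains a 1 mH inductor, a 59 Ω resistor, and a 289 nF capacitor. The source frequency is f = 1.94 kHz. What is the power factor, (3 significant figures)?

0.212

ω = 2πf = 12190 rad/s
X_L = ωL = 12.2 Ω
X_C = 1/(ωC) = 284 Ω
Net reactance X = X_L − X_C = -272 Ω
Z = 59.0 − j272 Ω
|Z| = √(59.0² + 272²) = 278 Ω
∠Z = arctan(-272/59.0) = -77.7°
cos φ = cos(-77.7°) = 0.212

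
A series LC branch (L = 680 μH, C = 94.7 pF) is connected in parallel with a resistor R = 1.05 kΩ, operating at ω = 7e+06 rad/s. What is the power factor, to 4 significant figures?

0.9516

X_L = ωL = 4760 Ω
X_C = 1/(ωC) = 1509 Ω
Branch 1: Z₁ = R = 1050 Ω
Branch 2 (series LC): Z₂ = j(X_L − X_C) = j3251 Ω
Parallel: Z = Z₁Z₂/(Z₁+Z₂), |Z| = 999.2 Ω, ∠Z = 17.90°
cos φ = cos(17.90°) = 0.9516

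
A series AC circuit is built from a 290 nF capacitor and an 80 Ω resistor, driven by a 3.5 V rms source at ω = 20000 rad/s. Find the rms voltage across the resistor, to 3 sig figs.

X_C = 1/(ωC) = 172 Ω
Z = 80.0 − j172 Ω
|Z| = √(80.0² + 172²) = 190 Ω
I = V/|Z| = 18.4 mA
V_R = I·|Z_R| = 0.0184 × 80.0 = 1.47 V

1.47 V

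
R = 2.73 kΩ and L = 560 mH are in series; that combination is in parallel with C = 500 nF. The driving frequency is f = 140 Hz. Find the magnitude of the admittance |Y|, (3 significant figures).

517 μS

ω = 2πf = 879.6 rad/s
X_L = ωL = 493 Ω
X_C = 1/(ωC) = 2270 Ω
Branch 1 (R+jX_L): Z₁ = 2730 + j493 Ω, |Z₁| = 2770 Ω
Branch 2 (−jX_C): Z₂ = −j2270 Ω
Parallel: Z = Z₁Z₂/(Z₁+Z₂), |Z| = 1930 Ω, ∠Z = -46.7°
|Y| = 1/|Z| = 517 μS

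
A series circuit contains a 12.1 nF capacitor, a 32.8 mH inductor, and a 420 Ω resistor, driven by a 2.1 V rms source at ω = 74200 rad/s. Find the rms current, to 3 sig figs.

1.52 mA

X_L = ωL = 2430 Ω
X_C = 1/(ωC) = 1110 Ω
Net reactance X = X_L − X_C = 1320 Ω
Z = 420 + j1320 Ω
|Z| = √(420² + 1320²) = 1390 Ω
I = V/|Z| = 2.1/1390 = 1.52 mA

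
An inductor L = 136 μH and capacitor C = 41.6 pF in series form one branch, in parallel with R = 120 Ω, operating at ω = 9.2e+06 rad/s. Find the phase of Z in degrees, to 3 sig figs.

-5.04°

X_L = ωL = 1250 Ω
X_C = 1/(ωC) = 2610 Ω
Branch 1: Z₁ = R = 120 Ω
Branch 2 (series LC): Z₂ = j(X_L − X_C) = −j1360 Ω
Parallel: Z = Z₁Z₂/(Z₁+Z₂), |Z| = 120 Ω, ∠Z = -5.04°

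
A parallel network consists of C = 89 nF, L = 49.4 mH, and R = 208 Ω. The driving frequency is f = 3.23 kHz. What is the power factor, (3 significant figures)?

0.986

ω = 2πf = 20290 rad/s
X_L = ωL = 1000 Ω
X_C = 1/(ωC) = 554 Ω
Parallel: admittances add. Y = 1/R + 1/(jωL) + jωC
Y = (0.00481 + j0.000809) S
|Y| = 0.00488 S → |Z| = 1/|Y| = 205 Ω, ∠Z = −∠Y = -9.55°
cos φ = cos(-9.55°) = 0.986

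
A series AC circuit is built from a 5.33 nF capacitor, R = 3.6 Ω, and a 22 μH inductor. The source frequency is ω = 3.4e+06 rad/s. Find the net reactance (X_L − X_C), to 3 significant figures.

19.6 Ω

X_L = ωL = 74.8 Ω
X_C = 1/(ωC) = 55.2 Ω
X = 74.8 − 55.2 = 19.6 Ω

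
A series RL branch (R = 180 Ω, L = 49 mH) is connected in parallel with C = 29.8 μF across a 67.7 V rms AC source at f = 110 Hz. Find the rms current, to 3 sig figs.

1.37 A

ω = 2πf = 691.2 rad/s
X_L = ωL = 33.9 Ω
X_C = 1/(ωC) = 48.6 Ω
Branch 1 (R+jX_L): Z₁ = 180 + j33.9 Ω, |Z₁| = 183 Ω
Branch 2 (−jX_C): Z₂ = −j48.6 Ω
Parallel: Z = Z₁Z₂/(Z₁+Z₂), |Z| = 49.2 Ω, ∠Z = -74.7°
I = V/|Z| = 67.7/49.2 = 1.37 A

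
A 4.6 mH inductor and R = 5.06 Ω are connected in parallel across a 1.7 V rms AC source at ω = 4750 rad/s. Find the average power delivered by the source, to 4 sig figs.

X_L = ωL = 21.85 Ω
Parallel: admittances add. Y = 1/R + 1/(jωL)
Y = (0.1976 − j0.04577) S
|Y| = 0.2029 S → |Z| = 1/|Y| = 4.930 Ω, ∠Z = −∠Y = 13.04°
I = V/|Z| = 344.9 mA
P = VI cos φ = 1.7 × 0.3449 × cos(13.04°) = 571.1 mW

571.1 mW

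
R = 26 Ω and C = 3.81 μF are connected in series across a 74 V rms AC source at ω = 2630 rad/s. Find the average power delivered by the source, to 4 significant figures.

13.39 W

X_C = 1/(ωC) = 99.80 Ω
Z = 26.00 − j99.80 Ω
|Z| = √(26.00² + 99.80²) = 103.1 Ω
∠Z = arctan(-99.80/26.00) = -75.40°
I = V/|Z| = 717.6 mA
P = VI cos φ = 74 × 0.7176 × cos(-75.40°) = 13.39 W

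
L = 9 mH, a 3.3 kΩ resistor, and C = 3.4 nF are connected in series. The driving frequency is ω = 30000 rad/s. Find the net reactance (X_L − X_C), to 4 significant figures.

-9534 Ω

X_L = ωL = 270.0 Ω
X_C = 1/(ωC) = 9804 Ω
X = 270.0 − 9804 = -9534 Ω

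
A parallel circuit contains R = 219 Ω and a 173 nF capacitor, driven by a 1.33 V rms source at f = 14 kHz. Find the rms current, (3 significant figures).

21.1 mA

ω = 2πf = 87960 rad/s
X_C = 1/(ωC) = 65.7 Ω
Parallel: admittances add. Y = 1/R + jωC
Y = (0.00457 + j0.0152) S
|Y| = 0.0159 S → |Z| = 1/|Y| = 62.9 Ω, ∠Z = −∠Y = -73.3°
I = V/|Z| = 1.33/62.9 = 21.1 mA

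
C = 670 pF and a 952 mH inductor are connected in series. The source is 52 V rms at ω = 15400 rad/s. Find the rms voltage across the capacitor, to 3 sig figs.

X_L = ωL = 14700 Ω
X_C = 1/(ωC) = 96900 Ω
Net reactance X = X_L − X_C = -82300 Ω
Z = − j82300 Ω
|Z| = √(0² + 82300²) = 82300 Ω
I = V/|Z| = 632 μA
V_C = I·|Z_C| = 0.000632 × 96900 = 61.3 V

61.3 V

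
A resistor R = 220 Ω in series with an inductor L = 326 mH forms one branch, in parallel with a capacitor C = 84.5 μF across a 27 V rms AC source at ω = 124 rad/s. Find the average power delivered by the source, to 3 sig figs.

X_L = ωL = 40.4 Ω
X_C = 1/(ωC) = 95.4 Ω
Branch 1 (R+jX_L): Z₁ = 220 + j40.4 Ω, |Z₁| = 224 Ω
Branch 2 (−jX_C): Z₂ = −j95.4 Ω
Parallel: Z = Z₁Z₂/(Z₁+Z₂), |Z| = 94.1 Ω, ∠Z = -65.5°
I = V/|Z| = 287 mA
P = VI cos φ = 27 × 0.287 × cos(-65.5°) = 3.21 W

3.21 W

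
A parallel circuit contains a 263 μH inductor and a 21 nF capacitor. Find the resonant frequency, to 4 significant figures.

ω₀ = 1/√(LC) = 1/√(0.000263 × 2.1e-08) = 425500 rad/s
f₀ = ω₀/(2π) = 67.72 kHz

67.72 kHz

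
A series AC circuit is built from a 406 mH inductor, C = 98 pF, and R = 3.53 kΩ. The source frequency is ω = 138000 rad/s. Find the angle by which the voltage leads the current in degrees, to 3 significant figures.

-78.9°

X_L = ωL = 56000 Ω
X_C = 1/(ωC) = 73900 Ω
Net reactance X = X_L − X_C = -17900 Ω
Z = 3530 − j17900 Ω
|Z| = √(3530² + 17900²) = 18300 Ω
∠Z = arctan(-17900/3530) = -78.9°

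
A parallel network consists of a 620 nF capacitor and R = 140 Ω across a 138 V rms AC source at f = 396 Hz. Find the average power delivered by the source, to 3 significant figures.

ω = 2πf = 2488 rad/s
X_C = 1/(ωC) = 648 Ω
Parallel: admittances add. Y = 1/R + jωC
Y = (0.00714 + j0.00154) S
|Y| = 0.00731 S → |Z| = 1/|Y| = 137 Ω, ∠Z = −∠Y = -12.2°
I = V/|Z| = 1.01 A
P = VI cos φ = 138 × 1.01 × cos(-12.2°) = 136 W

136 W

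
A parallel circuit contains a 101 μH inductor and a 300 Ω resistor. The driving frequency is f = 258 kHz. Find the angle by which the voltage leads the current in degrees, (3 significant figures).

ω = 2πf = 1.621e+06 rad/s
X_L = ωL = 164 Ω
Parallel: admittances add. Y = 1/R + 1/(jωL)
Y = (0.00333 − j0.00611) S
|Y| = 0.00696 S → |Z| = 1/|Y| = 144 Ω, ∠Z = −∠Y = 61.4°

61.4°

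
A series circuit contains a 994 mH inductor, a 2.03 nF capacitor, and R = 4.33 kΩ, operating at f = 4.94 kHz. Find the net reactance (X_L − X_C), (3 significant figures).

15000 Ω

ω = 2πf = 31040 rad/s
X_L = ωL = 30900 Ω
X_C = 1/(ωC) = 15900 Ω
X = 30900 − 15900 = 15000 Ω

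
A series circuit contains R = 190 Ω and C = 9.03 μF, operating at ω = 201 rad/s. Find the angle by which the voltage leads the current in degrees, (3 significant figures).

-71.0°

X_C = 1/(ωC) = 551 Ω
Z = 190 − j551 Ω
|Z| = √(190² + 551²) = 583 Ω
∠Z = arctan(-551/190) = -71.0°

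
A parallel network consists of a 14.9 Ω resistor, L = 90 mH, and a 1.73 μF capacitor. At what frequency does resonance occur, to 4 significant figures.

403.3 Hz

ω₀ = 1/√(LC) = 1/√(0.09 × 1.73e-06) = 2534 rad/s
f₀ = ω₀/(2π) = 403.3 Hz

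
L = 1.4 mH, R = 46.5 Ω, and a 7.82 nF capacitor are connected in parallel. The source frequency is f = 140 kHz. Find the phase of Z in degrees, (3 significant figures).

-15.8°

ω = 2πf = 879600 rad/s
X_L = ωL = 1230 Ω
X_C = 1/(ωC) = 145 Ω
Parallel: admittances add. Y = 1/R + 1/(jωL) + jωC
Y = (0.0215 + j0.00607) S
|Y| = 0.0223 S → |Z| = 1/|Y| = 44.8 Ω, ∠Z = −∠Y = -15.8°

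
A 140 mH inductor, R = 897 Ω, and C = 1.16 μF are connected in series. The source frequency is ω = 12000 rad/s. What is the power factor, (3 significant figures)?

X_L = ωL = 1680 Ω
X_C = 1/(ωC) = 71.8 Ω
Net reactance X = X_L − X_C = 1610 Ω
Z = 897 + j1610 Ω
|Z| = √(897² + 1610²) = 1840 Ω
∠Z = arctan(1610/897) = 60.8°
cos φ = cos(60.8°) = 0.487

0.487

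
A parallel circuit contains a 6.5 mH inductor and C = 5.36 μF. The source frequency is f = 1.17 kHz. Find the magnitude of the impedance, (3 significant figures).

ω = 2πf = 7351 rad/s
X_L = ωL = 47.8 Ω
X_C = 1/(ωC) = 25.4 Ω
Parallel: admittances add. Y = 1/(jωL) + jωC
Y = (0 + j0.0185) S
|Y| = 0.0185 S → |Z| = 1/|Y| = 54.1 Ω, ∠Z = −∠Y = -90.0°

54.1 Ω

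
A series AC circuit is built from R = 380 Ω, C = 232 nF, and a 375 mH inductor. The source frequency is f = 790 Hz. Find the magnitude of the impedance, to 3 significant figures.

ω = 2πf = 4964 rad/s
X_L = ωL = 1860 Ω
X_C = 1/(ωC) = 868 Ω
Net reactance X = X_L − X_C = 993 Ω
Z = 380 + j993 Ω
|Z| = √(380² + 993²) = 1060 Ω

1060 Ω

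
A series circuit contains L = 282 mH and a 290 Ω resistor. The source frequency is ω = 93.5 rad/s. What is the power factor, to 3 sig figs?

X_L = ωL = 26.4 Ω
Z = 290 + j26.4 Ω
|Z| = √(290² + 26.4²) = 291 Ω
∠Z = arctan(26.4/290) = 5.20°
cos φ = cos(5.20°) = 0.996

0.996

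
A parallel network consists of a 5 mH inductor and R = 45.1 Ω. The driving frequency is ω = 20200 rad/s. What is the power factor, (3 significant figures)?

0.913

X_L = ωL = 101 Ω
Parallel: admittances add. Y = 1/R + 1/(jωL)
Y = (0.0222 − j0.00990) S
|Y| = 0.0243 S → |Z| = 1/|Y| = 41.2 Ω, ∠Z = −∠Y = 24.1°
cos φ = cos(24.1°) = 0.913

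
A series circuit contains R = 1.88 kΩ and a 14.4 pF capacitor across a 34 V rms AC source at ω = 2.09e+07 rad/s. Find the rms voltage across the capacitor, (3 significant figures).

29.6 V

X_C = 1/(ωC) = 3320 Ω
Z = 1880 − j3320 Ω
|Z| = √(1880² + 3320²) = 3820 Ω
I = V/|Z| = 8.91 mA
V_C = I·|Z_C| = 0.00891 × 3320 = 29.6 V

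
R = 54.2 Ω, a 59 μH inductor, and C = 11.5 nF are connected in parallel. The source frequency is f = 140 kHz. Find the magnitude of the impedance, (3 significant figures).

48.6 Ω

ω = 2πf = 879600 rad/s
X_L = ωL = 51.9 Ω
X_C = 1/(ωC) = 98.9 Ω
Parallel: admittances add. Y = 1/R + 1/(jωL) + jωC
Y = (0.0185 − j0.00915) S
|Y| = 0.0206 S → |Z| = 1/|Y| = 48.6 Ω, ∠Z = −∠Y = 26.4°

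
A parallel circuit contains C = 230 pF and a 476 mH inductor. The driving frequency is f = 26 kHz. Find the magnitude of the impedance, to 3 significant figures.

40500 Ω

ω = 2πf = 163400 rad/s
X_L = ωL = 77800 Ω
X_C = 1/(ωC) = 26600 Ω
Parallel: admittances add. Y = 1/(jωL) + jωC
Y = (0 + j2.47e-05) S
|Y| = 2.47e-05 S → |Z| = 1/|Y| = 40500 Ω, ∠Z = −∠Y = -90.0°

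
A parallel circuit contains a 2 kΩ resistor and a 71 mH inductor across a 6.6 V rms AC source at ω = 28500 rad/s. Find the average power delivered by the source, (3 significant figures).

21.8 mW

X_L = ωL = 2020 Ω
Parallel: admittances add. Y = 1/R + 1/(jωL)
Y = (0.000500 − j0.000494) S
|Y| = 0.000703 S → |Z| = 1/|Y| = 1420 Ω, ∠Z = −∠Y = 44.7°
I = V/|Z| = 4.64 mA
P = VI cos φ = 6.6 × 0.00464 × cos(44.7°) = 21.8 mW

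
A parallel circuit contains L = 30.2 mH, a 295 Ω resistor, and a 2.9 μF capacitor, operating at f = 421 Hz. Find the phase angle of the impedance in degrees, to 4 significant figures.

55.03°

ω = 2πf = 2645 rad/s
X_L = ωL = 79.89 Ω
X_C = 1/(ωC) = 130.4 Ω
Parallel: admittances add. Y = 1/R + 1/(jωL) + jωC
Y = (0.003390 − j0.004847) S
|Y| = 0.005915 S → |Z| = 1/|Y| = 169.1 Ω, ∠Z = −∠Y = 55.03°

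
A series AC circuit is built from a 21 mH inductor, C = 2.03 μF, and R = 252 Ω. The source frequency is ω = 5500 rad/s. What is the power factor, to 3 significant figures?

X_L = ωL = 116 Ω
X_C = 1/(ωC) = 89.6 Ω
Net reactance X = X_L − X_C = 25.9 Ω
Z = 252 + j25.9 Ω
|Z| = √(252² + 25.9²) = 253 Ω
∠Z = arctan(25.9/252) = 5.88°
cos φ = cos(5.88°) = 0.995

0.995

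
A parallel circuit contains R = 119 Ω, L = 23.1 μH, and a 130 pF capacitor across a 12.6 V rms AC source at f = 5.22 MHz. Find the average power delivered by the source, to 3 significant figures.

1.33 W

ω = 2πf = 3.28e+07 rad/s
X_L = ωL = 758 Ω
X_C = 1/(ωC) = 235 Ω
Parallel: admittances add. Y = 1/R + 1/(jωL) + jωC
Y = (0.00840 + j0.00294) S
|Y| = 0.00890 S → |Z| = 1/|Y| = 112 Ω, ∠Z = −∠Y = -19.3°
I = V/|Z| = 112 mA
P = VI cos φ = 12.6 × 0.112 × cos(-19.3°) = 1.33 W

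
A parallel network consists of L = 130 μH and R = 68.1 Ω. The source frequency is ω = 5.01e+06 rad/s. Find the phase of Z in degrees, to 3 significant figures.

5.97°

X_L = ωL = 651 Ω
Parallel: admittances add. Y = 1/R + 1/(jωL)
Y = (0.0147 − j0.00154) S
|Y| = 0.0148 S → |Z| = 1/|Y| = 67.7 Ω, ∠Z = −∠Y = 5.97°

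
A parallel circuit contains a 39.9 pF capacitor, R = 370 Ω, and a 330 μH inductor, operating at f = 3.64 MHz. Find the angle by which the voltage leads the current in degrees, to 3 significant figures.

-16.1°

ω = 2πf = 2.287e+07 rad/s
X_L = ωL = 7550 Ω
X_C = 1/(ωC) = 1100 Ω
Parallel: admittances add. Y = 1/R + 1/(jωL) + jωC
Y = (0.00270 + j0.000780) S
|Y| = 0.00281 S → |Z| = 1/|Y| = 355 Ω, ∠Z = −∠Y = -16.1°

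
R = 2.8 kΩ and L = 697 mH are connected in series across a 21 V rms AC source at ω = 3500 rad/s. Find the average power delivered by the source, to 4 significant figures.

89.54 mW

X_L = ωL = 2440 Ω
Z = 2800 + j2440 Ω
|Z| = √(2800² + 2440²) = 3714 Ω
∠Z = arctan(2440/2800) = 41.06°
I = V/|Z| = 5.655 mA
P = VI cos φ = 21 × 0.005655 × cos(41.06°) = 89.54 mW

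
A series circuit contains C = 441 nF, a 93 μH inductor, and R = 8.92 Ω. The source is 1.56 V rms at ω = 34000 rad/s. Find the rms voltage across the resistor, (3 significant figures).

X_L = ωL = 3.16 Ω
X_C = 1/(ωC) = 66.7 Ω
Net reactance X = X_L − X_C = -63.5 Ω
Z = 8.92 − j63.5 Ω
|Z| = √(8.92² + 63.5²) = 64.2 Ω
I = V/|Z| = 24.3 mA
V_R = I·|Z_R| = 0.0243 × 8.92 = 0.217 V

0.217 V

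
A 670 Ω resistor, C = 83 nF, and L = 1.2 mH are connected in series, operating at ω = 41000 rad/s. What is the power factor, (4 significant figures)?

0.9393

X_L = ωL = 49.20 Ω
X_C = 1/(ωC) = 293.9 Ω
Net reactance X = X_L − X_C = -244.7 Ω
Z = 670.0 − j244.7 Ω
|Z| = √(670.0² + 244.7²) = 713.3 Ω
∠Z = arctan(-244.7/670.0) = -20.06°
cos φ = cos(-20.06°) = 0.9393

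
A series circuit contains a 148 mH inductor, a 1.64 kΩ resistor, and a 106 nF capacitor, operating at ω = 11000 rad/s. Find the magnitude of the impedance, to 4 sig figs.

1812 Ω

X_L = ωL = 1628 Ω
X_C = 1/(ωC) = 857.6 Ω
Net reactance X = X_L − X_C = 770.4 Ω
Z = 1640 + j770.4 Ω
|Z| = √(1640² + 770.4²) = 1812 Ω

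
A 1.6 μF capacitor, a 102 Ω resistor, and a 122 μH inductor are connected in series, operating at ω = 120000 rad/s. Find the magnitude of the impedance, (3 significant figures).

102 Ω

X_L = ωL = 14.6 Ω
X_C = 1/(ωC) = 5.21 Ω
Net reactance X = X_L − X_C = 9.43 Ω
Z = 102 + j9.43 Ω
|Z| = √(102² + 9.43²) = 102 Ω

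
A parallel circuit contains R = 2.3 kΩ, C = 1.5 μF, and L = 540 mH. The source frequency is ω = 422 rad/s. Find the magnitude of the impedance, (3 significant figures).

X_L = ωL = 228 Ω
X_C = 1/(ωC) = 1580 Ω
Parallel: admittances add. Y = 1/R + 1/(jωL) + jωC
Y = (0.000435 − j0.00376) S
|Y| = 0.00378 S → |Z| = 1/|Y| = 265 Ω, ∠Z = −∠Y = 83.4°

265 Ω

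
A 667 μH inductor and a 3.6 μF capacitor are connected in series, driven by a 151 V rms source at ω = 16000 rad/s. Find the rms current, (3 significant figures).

X_L = ωL = 10.7 Ω
X_C = 1/(ωC) = 17.4 Ω
Net reactance X = X_L − X_C = -6.69 Ω
Z = − j6.69 Ω
|Z| = √(0² + 6.69²) = 6.69 Ω
I = V/|Z| = 151/6.69 = 22.6 A

22.6 A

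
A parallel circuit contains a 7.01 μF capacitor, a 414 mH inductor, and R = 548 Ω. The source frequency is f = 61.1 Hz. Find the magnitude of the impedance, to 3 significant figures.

ω = 2πf = 383.9 rad/s
X_L = ωL = 159 Ω
X_C = 1/(ωC) = 372 Ω
Parallel: admittances add. Y = 1/R + 1/(jωL) + jωC
Y = (0.00182 − j0.00360) S
|Y| = 0.00404 S → |Z| = 1/|Y| = 248 Ω, ∠Z = −∠Y = 63.1°

248 Ω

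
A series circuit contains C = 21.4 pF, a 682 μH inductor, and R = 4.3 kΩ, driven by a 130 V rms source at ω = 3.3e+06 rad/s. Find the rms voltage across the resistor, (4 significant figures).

X_L = ωL = 2251 Ω
X_C = 1/(ωC) = 14160 Ω
Net reactance X = X_L − X_C = -11910 Ω
Z = 4300 − j11910 Ω
|Z| = √(4300² + 11910²) = 12660 Ω
I = V/|Z| = 10.27 mA
V_R = I·|Z_R| = 0.01027 × 4300 = 44.15 V

44.15 V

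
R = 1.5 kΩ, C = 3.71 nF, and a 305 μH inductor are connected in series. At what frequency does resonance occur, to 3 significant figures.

150 kHz

ω₀ = 1/√(LC) = 1/√(0.000305 × 3.71e-09) = 940100 rad/s
f₀ = ω₀/(2π) = 150 kHz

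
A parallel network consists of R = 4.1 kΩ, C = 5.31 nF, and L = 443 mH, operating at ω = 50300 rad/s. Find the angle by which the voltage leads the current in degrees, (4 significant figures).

X_L = ωL = 22280 Ω
X_C = 1/(ωC) = 3744 Ω
Parallel: admittances add. Y = 1/R + 1/(jωL) + jωC
Y = (0.0002439 + j0.0002222) S
|Y| = 0.0003300 S → |Z| = 1/|Y| = 3031 Ω, ∠Z = −∠Y = -42.34°

-42.34°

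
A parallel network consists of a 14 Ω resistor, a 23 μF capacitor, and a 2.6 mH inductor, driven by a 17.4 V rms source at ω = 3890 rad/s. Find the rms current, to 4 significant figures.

1.254 A

X_L = ωL = 10.11 Ω
X_C = 1/(ωC) = 11.18 Ω
Parallel: admittances add. Y = 1/R + 1/(jωL) + jωC
Y = (0.07143 − j0.009403) S
|Y| = 0.07204 S → |Z| = 1/|Y| = 13.88 Ω, ∠Z = −∠Y = 7.499°
I = V/|Z| = 17.4/13.88 = 1.254 A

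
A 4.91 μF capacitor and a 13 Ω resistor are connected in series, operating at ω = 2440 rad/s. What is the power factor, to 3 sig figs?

X_C = 1/(ωC) = 83.5 Ω
Z = 13.0 − j83.5 Ω
|Z| = √(13.0² + 83.5²) = 84.5 Ω
∠Z = arctan(-83.5/13.0) = -81.1°
cos φ = cos(-81.1°) = 0.154

0.154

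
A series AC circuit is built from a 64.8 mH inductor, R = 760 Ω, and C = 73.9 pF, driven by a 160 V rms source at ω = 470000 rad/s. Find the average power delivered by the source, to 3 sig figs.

X_L = ωL = 30500 Ω
X_C = 1/(ωC) = 28800 Ω
Net reactance X = X_L − X_C = 1660 Ω
Z = 760 + j1660 Ω
|Z| = √(760² + 1660²) = 1830 Ω
∠Z = arctan(1660/760) = 65.5°
I = V/|Z| = 87.4 mA
P = VI cos φ = 160 × 0.0874 × cos(65.5°) = 5.81 W

5.81 W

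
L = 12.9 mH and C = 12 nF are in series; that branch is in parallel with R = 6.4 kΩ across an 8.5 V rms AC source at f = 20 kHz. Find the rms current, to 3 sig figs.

ω = 2πf = 125700 rad/s
X_L = ωL = 1620 Ω
X_C = 1/(ωC) = 663 Ω
Branch 1: Z₁ = R = 6400 Ω
Branch 2 (series LC): Z₂ = j(X_L − X_C) = j958 Ω
Parallel: Z = Z₁Z₂/(Z₁+Z₂), |Z| = 947 Ω, ∠Z = 81.5°
I = V/|Z| = 8.5/947 = 8.97 mA

8.97 mA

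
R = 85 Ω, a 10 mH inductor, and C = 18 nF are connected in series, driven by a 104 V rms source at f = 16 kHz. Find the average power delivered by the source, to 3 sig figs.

ω = 2πf = 100500 rad/s
X_L = ωL = 1010 Ω
X_C = 1/(ωC) = 553 Ω
Net reactance X = X_L − X_C = 453 Ω
Z = 85.0 + j453 Ω
|Z| = √(85.0² + 453²) = 461 Ω
∠Z = arctan(453/85.0) = 79.4°
I = V/|Z| = 226 mA
P = VI cos φ = 104 × 0.226 × cos(79.4°) = 4.33 W

4.33 W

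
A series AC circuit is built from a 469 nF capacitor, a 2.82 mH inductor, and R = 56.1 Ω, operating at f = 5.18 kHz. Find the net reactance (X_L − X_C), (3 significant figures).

ω = 2πf = 32550 rad/s
X_L = ωL = 91.8 Ω
X_C = 1/(ωC) = 65.5 Ω
X = 91.8 − 65.5 = 26.3 Ω

26.3 Ω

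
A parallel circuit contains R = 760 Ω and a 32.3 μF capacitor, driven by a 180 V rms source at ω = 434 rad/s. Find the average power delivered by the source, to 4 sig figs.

X_C = 1/(ωC) = 71.34 Ω
Parallel: admittances add. Y = 1/R + jωC
Y = (0.001316 + j0.01402) S
|Y| = 0.01408 S → |Z| = 1/|Y| = 71.02 Ω, ∠Z = −∠Y = -84.64°
I = V/|Z| = 2.534 A
P = VI cos φ = 180 × 2.534 × cos(-84.64°) = 42.63 W

42.63 W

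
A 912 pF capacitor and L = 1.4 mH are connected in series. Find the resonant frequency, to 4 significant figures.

ω₀ = 1/√(LC) = 1/√(0.0014 × 9.12e-10) = 885000 rad/s
f₀ = ω₀/(2π) = 140.9 kHz

140.9 kHz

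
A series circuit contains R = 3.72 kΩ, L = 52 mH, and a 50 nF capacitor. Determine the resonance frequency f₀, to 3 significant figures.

ω₀ = 1/√(LC) = 1/√(0.052 × 5e-08) = 19610 rad/s
f₀ = ω₀/(2π) = 3.12 kHz

3.12 kHz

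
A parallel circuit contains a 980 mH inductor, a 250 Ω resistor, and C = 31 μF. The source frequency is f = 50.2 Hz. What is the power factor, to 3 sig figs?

0.522

ω = 2πf = 315.4 rad/s
X_L = ωL = 309 Ω
X_C = 1/(ωC) = 102 Ω
Parallel: admittances add. Y = 1/R + 1/(jωL) + jωC
Y = (0.00400 + j0.00654) S
|Y| = 0.00767 S → |Z| = 1/|Y| = 130 Ω, ∠Z = −∠Y = -58.6°
cos φ = cos(-58.6°) = 0.522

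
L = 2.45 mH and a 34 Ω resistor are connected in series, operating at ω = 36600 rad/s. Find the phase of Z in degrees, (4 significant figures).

X_L = ωL = 89.67 Ω
Z = 34.00 + j89.67 Ω
|Z| = √(34.00² + 89.67²) = 95.90 Ω
∠Z = arctan(89.67/34.00) = 69.23°

69.23°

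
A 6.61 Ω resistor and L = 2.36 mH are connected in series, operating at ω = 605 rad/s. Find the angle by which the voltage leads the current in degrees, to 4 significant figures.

X_L = ωL = 1.428 Ω
Z = 6.610 + j1.428 Ω
|Z| = √(6.610² + 1.428²) = 6.762 Ω
∠Z = arctan(1.428/6.610) = 12.19°

12.19°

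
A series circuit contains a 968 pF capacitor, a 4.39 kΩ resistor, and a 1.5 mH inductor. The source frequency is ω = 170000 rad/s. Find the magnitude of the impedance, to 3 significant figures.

X_L = ωL = 255 Ω
X_C = 1/(ωC) = 6080 Ω
Net reactance X = X_L − X_C = -5820 Ω
Z = 4390 − j5820 Ω
|Z| = √(4390² + 5820²) = 7290 Ω

7290 Ω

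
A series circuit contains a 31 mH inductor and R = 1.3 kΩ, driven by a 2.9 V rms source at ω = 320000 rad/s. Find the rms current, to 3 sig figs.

X_L = ωL = 9920 Ω
Z = 1300 + j9920 Ω
|Z| = √(1300² + 9920²) = 10000 Ω
I = V/|Z| = 2.9/10000 = 290 μA

290 μA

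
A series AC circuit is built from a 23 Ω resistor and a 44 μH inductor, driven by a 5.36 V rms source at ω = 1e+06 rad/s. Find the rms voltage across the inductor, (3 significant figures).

X_L = ωL = 44.0 Ω
Z = 23.0 + j44.0 Ω
|Z| = √(23.0² + 44.0²) = 49.6 Ω
I = V/|Z| = 108 mA
V_L = I·|Z_L| = 0.108 × 44.0 = 4.75 V

4.75 V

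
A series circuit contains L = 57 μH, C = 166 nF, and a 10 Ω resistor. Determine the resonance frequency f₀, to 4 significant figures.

ω₀ = 1/√(LC) = 1/√(5.7e-05 × 1.66e-07) = 325100 rad/s
f₀ = ω₀/(2π) = 51.74 kHz

51.74 kHz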